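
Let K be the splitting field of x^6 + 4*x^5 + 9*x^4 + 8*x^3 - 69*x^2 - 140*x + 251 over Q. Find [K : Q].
36

The degree of the splitting field over Q equals the order of the Galois group, so first determine the group. The polynomial f is an irreducible sextic over Q, so G = Gal(f/Q) is one of the 16 transitive subgroups 6T1, ..., 6T16 of S_6. The discriminant of f is 564385546240000 = 23756800^2, a perfect square, so G is contained in A_6. The transitive groups of degree 6 contained in A_6 are: A_4 (6T4, order 12), S_4 (6T7, order 24), (C_3 x C_3) : C_4 (6T10, order 36), PSL(2,5) (6T12, order 60), A_6 (6T15, order 360). By Dedekind's theorem, for a prime p not dividing disc(f) the degrees of the irreducible factors of f mod p form the cycle type of an element of G. Factoring f modulo the 19 such primes p <= 79 (skipping 2, 5, 29, which divide the discriminant), each new pattern first appears at: mod 3: f = (x^2 + 2x + 2)(x^4 + 2x^3 + x + 1), pattern 4+2; mod 11: f = (x^3 + 6x^2 + 8x + 10)(x^3 + 9x^2 + 2x + 2), pattern 3+3; mod 19: f = (x + 15)(x + 17)(x^2 + 13x + 13)(x^2 + 16x + 11), pattern 2+2+1+1; mod 61: f = (x + 6)(x + 39)(x + 53)(x^3 + 28x^2 + 14x + 10), pattern 3+1+1+1. No other pattern occurs in this range, so the set of observed cycle types is {4+2, 3+3, 2+2+1+1, 3+1+1+1}. The candidates containing elements of all these cycle types are (C_3 x C_3) : C_4 (6T10) of order 36, A_6 (6T15) of order 360; the others are excluded. The observed types are precisely the cycle types that occur in (C_3 x C_3) : C_4 (6T10) (apart from the identity). Each of the other remaining candidates has further cycle types, and by the Chebotarev density theorem the matching factorization patterns would occur for a proportion of primes equal to their share of the group: A_6 (6T15) additionally contains elements of type 5+1 (144 of its 360 elements, about 40% of primes). None of the 19 primes tested shows any such pattern (for each of these groups the chance of that is below 10^-4), which rules them out. Hence G = (C_3 x C_3) : C_4 (6T10), of order 36. The Galois group (C_3 x C_3) : C_4 (6T10) has order 36, so the splitting field has degree 36 over Q.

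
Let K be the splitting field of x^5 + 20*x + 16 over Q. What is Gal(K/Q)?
The polynomial f is an irreducible quintic over Q, so G = Gal(f/Q) is a transitive subgroup of S_5: one of C_5 (5T1, order 5), D_5 (5T2, order 10), F_20 (5T3, order 20), A_5 (5T4, order 60) or S_5 (5T5, order 120). The discriminant of f is 1024000000 = 32000^2, a perfect square, so G is contained in A_5. The transitive groups of degree 5 contained in A_5 are: C_5 (5T1, order 5), D_5 (5T2, order 10), A_5 (5T4, order 60). By Dedekind's theorem, for a prime p not dividing disc(f) the degrees of the irreducible factors of f mod p form the cycle type of an element of G. Factoring f modulo the 2 such primes p <= 7 (skipping 2, 5, which divide the discriminant), each new pattern first appears at: mod 3: f = (x^5 + 2x + 1), pattern 5; mod 7: f = (x + 2)(x + 3)(x^3 + 2x^2 + 5x + 5), pattern 3+1+1. No other pattern occurs in this range, so the set of observed cycle types is {5, 3+1+1}. Among the candidates above, the only group containing elements of all these cycle types is A_5 (5T4) — each of C_5 (5T1), D_5 (5T2) lacks at least one of them. Hence G = A_5 (5T4), of order 60.

A_5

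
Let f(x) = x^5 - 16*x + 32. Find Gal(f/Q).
The polynomial f is an irreducible quintic over Q, so G = Gal(f/Q) is a transitive subgroup of S_5: one of C_5 (5T1, order 5), D_5 (5T2, order 10), F_20 (5T3, order 20), A_5 (5T4, order 60) or S_5 (5T5, order 120). The discriminant of f is 3008364544, which is not a perfect square, so G is not contained in A_5. The transitive groups of degree 5 not contained in A_5 are: F_20 (5T3, order 20), S_5 (5T5, order 120). By Dedekind's theorem, for a prime p not dividing disc(f) the degrees of the irreducible factors of f mod p form the cycle type of an element of G. Factoring f modulo the 3 such primes p <= 7 (skipping 2, which divides the discriminant), each new pattern first appears at: mod 3: f = (x^5 + 2x + 2), pattern 5; mod 7: f = (x^2 + 2x + 5)(x^3 + 5x^2 + 6x + 5), pattern 3+2. No other pattern occurs in this range, so the set of observed cycle types is {5, 3+2}. Among the candidates above, the only group containing elements of all these cycle types is S_5 (5T5) — F_20 (5T3) lacks at least one of them. Hence G = S_5 (5T5), of order 120.

S_5 (order 120)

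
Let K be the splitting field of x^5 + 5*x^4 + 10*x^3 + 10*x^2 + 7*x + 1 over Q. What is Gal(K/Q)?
S_5

The polynomial f is an irreducible quintic over Q, so G = Gal(f/Q) is a transitive subgroup of S_5: one of C_5 (5T1, order 5), D_5 (5T2, order 10), F_20 (5T3, order 20), A_5 (5T4, order 60) or S_5 (5T5, order 120). The discriminant of f is 58192, which is not a perfect square, so G is not contained in A_5. The transitive groups of degree 5 not contained in A_5 are: F_20 (5T3, order 20), S_5 (5T5, order 120). By Dedekind's theorem, for a prime p not dividing disc(f) the degrees of the irreducible factors of f mod p form the cycle type of an element of G. Factoring f modulo the 5 such primes p <= 13 (skipping 2, which divides the discriminant), each new pattern first appears at: mod 3: f = (x^5 + 2x^4 + x^3 + x^2 + x + 1), pattern 5; mod 5: f = (x + 2)(x^4 + 3x^3 + 4x^2 + 2x + 3), pattern 4+1; mod 13: f = (x + 9)(x + 11)(x^3 + 11x^2 + 3x + 5), pattern 3+1+1. No other pattern occurs in this range, so the set of observed cycle types is {5, 4+1, 3+1+1}. Among the candidates above, the only group containing elements of all these cycle types is S_5 (5T5) — F_20 (5T3) lacks at least one of them. Hence G = S_5 (5T5), of order 120.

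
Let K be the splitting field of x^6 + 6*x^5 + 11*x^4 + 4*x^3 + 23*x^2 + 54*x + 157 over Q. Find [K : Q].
The degree of the splitting field over Q equals the order of the Galois group, so first determine the group. The polynomial f is an irreducible sextic over Q, so G = Gal(f/Q) is one of the 16 transitive subgroups 6T1, ..., 6T16 of S_6. The discriminant of f is -5497558138880000, which is not a perfect square, so G is not contained in A_6. The transitive groups of degree 6 not contained in A_6 are: C_6 (6T1, order 6), S_3 (6T2, order 6), D_6 (6T3, order 12), C_3 x S_3 (6T5, order 18), A_4 x C_2 (6T6, order 24), S_4 (6T8, order 24), S_3 x S_3 (6T9, order 36), S_4 x C_2 (6T11, order 48), (S_3 x S_3) : C_2 (6T13, order 72), PGL(2,5) (6T14, order 120), S_6 (6T16, order 720). By Dedekind's theorem, for a prime p not dividing disc(f) the degrees of the irreducible factors of f mod p form the cycle type of an element of G. Factoring f modulo the 22 such primes p <= 89 (skipping 2, 5, which divide the discriminant), each new pattern first appears at: mod 3: f = (x^3 + x^2 + 2x + 1)(x^3 + 2x^2 + x + 1), pattern 3+3; mod 7: f = (x^2 + 2)(x^2 + 2x + 2)(x^2 + 4x + 6), pattern 2+2+2; mod 13: f = (x + 6)(x + 9)(x^4 + 4x^3 + x^2 + 7x + 7), pattern 4+1+1; mod 43: f = (x + 20)(x + 25)(x^2 + 2x + 17)(x^2 + 2x + 41), pattern 2+2+1+1. No other pattern occurs in this range, so the set of observed cycle types is {3+3, 2+2+2, 4+1+1, 2+2+1+1}. The candidates containing elements of all these cycle types are S_4 (6T8) of order 24, S_4 x C_2 (6T11) of order 48, PGL(2,5) (6T14) of order 120, S_6 (6T16) of order 720; the others are excluded. The observed types are precisely the cycle types that occur in S_4 (6T8) (apart from the identity). Each of the other remaining candidates has further cycle types, and by the Chebotarev density theorem the matching factorization patterns would occur for a proportion of primes equal to their share of the group: S_4 x C_2 (6T11) additionally contains elements of type 6, 4+2, 2+1+1+1+1 (17 of its 48 elements, about 35% of primes); PGL(2,5) (6T14) additionally contains elements of type 6, 5+1 (44 of its 120 elements, about 37% of primes); S_6 (6T16) additionally contains elements of type 6, 5+1, 4+2, 3+2+1, 3+1+1+1, 2+1+1+1+1 (529 of its 720 elements, about 73% of primes). None of the 22 primes tested shows any such pattern (for each of these groups the chance of that is below 10^-4), which rules them out. Hence G = S_4 (6T8), of order 24. The Galois group S_4 (6T8) has order 24, so the splitting field has degree 24 over Q.

24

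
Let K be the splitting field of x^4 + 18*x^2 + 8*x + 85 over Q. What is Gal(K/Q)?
A_4, the alternating group on 4 letters

The polynomial is an irreducible quartic over Q and its discriminant is 12845056 = 3584^2, a perfect square, so the Galois group is contained in A_4. The resolvent cubic y^3 - 18*y^2 - 340*y + 6056 is irreducible over Q. An irreducible resolvent with square discriminant gives A_4.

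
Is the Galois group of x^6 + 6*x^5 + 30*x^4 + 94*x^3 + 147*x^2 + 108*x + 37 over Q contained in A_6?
The polynomial is irreducible of degree 6 over Q. Its discriminant is -5217636731328, which is not a perfect square. A Galois group lies in the alternating group exactly when the discriminant is a square in Q, so the Galois group (PGL(2,5)) is not contained in A_6.

No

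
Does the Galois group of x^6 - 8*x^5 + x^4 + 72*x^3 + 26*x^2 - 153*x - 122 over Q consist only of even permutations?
Yes

The polynomial is irreducible of degree 6 over Q. Its discriminant is 30991489 = 5567^2, a perfect square. A Galois group lies in the alternating group exactly when the discriminant is a square in Q, so the Galois group (PSL(2,5)) is contained in A_6.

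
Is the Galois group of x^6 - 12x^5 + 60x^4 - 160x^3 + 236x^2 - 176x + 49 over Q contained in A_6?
No

The polynomial is irreducible of degree 6 over Q. Its discriminant is -3356224, which is not a perfect square. A Galois group lies in the alternating group exactly when the discriminant is a square in Q, so the Galois group (S_4 x C_2) is not contained in A_6.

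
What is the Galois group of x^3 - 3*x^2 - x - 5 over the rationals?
The polynomial is an irreducible cubic over Q and its discriminant is -1472, which is not a perfect square. For an irreducible cubic, a non-square discriminant gives Galois group S_3.

S_3 (also written S3)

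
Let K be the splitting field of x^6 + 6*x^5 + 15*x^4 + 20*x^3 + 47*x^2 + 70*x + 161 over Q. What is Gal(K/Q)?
S_4 x C_2 (order 48)

The polynomial f is an irreducible sextic over Q, so G = Gal(f/Q) is one of the 16 transitive subgroups 6T1, ..., 6T16 of S_6. The discriminant of f is -2693803488051200, which is not a perfect square, so G is not contained in A_6. The transitive groups of degree 6 not contained in A_6 are: C_6 (6T1, order 6), S_3 (6T2, order 6), D_6 (6T3, order 12), C_3 x S_3 (6T5, order 18), A_4 x C_2 (6T6, order 24), S_4 (6T8, order 24), S_3 x S_3 (6T9, order 36), S_4 x C_2 (6T11, order 48), (S_3 x S_3) : C_2 (6T13, order 72), PGL(2,5) (6T14, order 120), S_6 (6T16, order 720). By Dedekind's theorem, for a prime p not dividing disc(f) the degrees of the irreducible factors of f mod p form the cycle type of an element of G. Factoring f modulo the 17 such primes p <= 71 (skipping 2, 5, 7, which divide the discriminant), each new pattern first appears at: mod 3: f = (x^3 + x^2 + x + 2)(x^3 + 2x^2 + 1), pattern 3+3; mod 13: f = (x^6 + 6x^5 + 2x^4 + 7x^3 + 8x^2 + 5x + 5), pattern 6; mod 19: f = (x^2 + 2x + 2)(x^4 + 4x^3 + 5x^2 + 2x + 14), pattern 4+2; mod 23: f = (x)(x + 2)(x^4 + 4x^3 + 7x^2 + 6x + 12), pattern 4+1+1; mod 53: f = (x^2 + 2x + 22)(x^2 + 24x + 16)(x^2 + 33x + 25), pattern 2+2+2; mod 59: f = (x + 9)(x + 52)(x^2 + 12x + 34)(x^2 + 51x + 14), pattern 2+2+1+1; mod 71: f = (x + 17)(x + 23)(x + 50)(x + 56)(x^2 + 2x + 31), pattern 2+1+1+1+1. No other pattern occurs in this range, so the set of observed cycle types is {3+3, 6, 4+2, 4+1+1, 2+2+2, 2+2+1+1, 2+1+1+1+1}. The candidates containing elements of all these cycle types are S_4 x C_2 (6T11) of order 48, S_6 (6T16) of order 720; the others are excluded. The observed types are precisely the cycle types that occur in S_4 x C_2 (6T11) (apart from the identity). Each of the other remaining candidates has further cycle types, and by the Chebotarev density theorem the matching factorization patterns would occur for a proportion of primes equal to their share of the group: S_6 (6T16) additionally contains elements of type 5+1, 3+2+1, 3+1+1+1 (304 of its 720 elements, about 42% of primes). None of the 17 primes tested shows any such pattern (for each of these groups the chance of that is below 10^-4), which rules them out. Hence G = S_4 x C_2 (6T11), of order 48.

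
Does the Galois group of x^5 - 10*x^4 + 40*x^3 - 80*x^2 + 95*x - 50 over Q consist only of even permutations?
The polynomial is irreducible of degree 5 over Q. Its discriminant is 259200000, which is not a perfect square. A Galois group lies in the alternating group exactly when the discriminant is a square in Q, so the Galois group (F_20) is not contained in A_5.

No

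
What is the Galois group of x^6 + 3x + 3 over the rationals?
The polynomial f is an irreducible sextic over Q, so G = Gal(f/Q) is one of the 16 transitive subgroups 6T1, ..., 6T16 of S_6. The discriminant of f is -9059283, which is not a perfect square, so G is not contained in A_6. The transitive groups of degree 6 not contained in A_6 are: C_6 (6T1, order 6), S_3 (6T2, order 6), D_6 (6T3, order 12), C_3 x S_3 (6T5, order 18), A_4 x C_2 (6T6, order 24), S_4 (6T8, order 24), S_3 x S_3 (6T9, order 36), S_4 x C_2 (6T11, order 48), (S_3 x S_3) : C_2 (6T13, order 72), PGL(2,5) (6T14, order 120), S_6 (6T16, order 720). By Dedekind's theorem, for a prime p not dividing disc(f) the degrees of the irreducible factors of f mod p form the cycle type of an element of G. Factoring f modulo the 28 such primes p <= 127 (skipping 3, 17, 43, which divide the discriminant), each new pattern first appears at: mod 2: f = (x^6 + x + 1), pattern 6; mod 7: f = (x + 6)(x^2 + 3x + 6)(x^3 + 5x^2 + x + 3), pattern 3+2+1; mod 11: f = (x^2 + 2x + 2)(x^4 + 9x^3 + 2x^2 + 7), pattern 4+2; mod 13: f = (x + 5)(x + 10)(x^2 + x + 3)(x^2 + 10x + 6), pattern 2+2+1+1; mod 61: f = (x + 2)(x + 4)(x + 10)(x + 21)(x^2 + 24x + 50), pattern 2+1+1+1+1; mod 97: f = (x + 10)(x + 12)(x + 49)(x^3 + 26x^2 + 60x + 34), pattern 3+1+1+1; mod 113: f = (x^2 + 4x + 10)(x^2 + 45x + 105)(x^2 + 64x + 72), pattern 2+2+2; mod 127: f = (x^3 + 39x^2 + 18x + 106)(x^3 + 88x^2 + 106x + 18), pattern 3+3. No other pattern occurs in this range, so the set of observed cycle types is {6, 3+2+1, 4+2, 2+2+1+1, 2+1+1+1+1, 3+1+1+1, 2+2+2, 3+3}. The candidates containing elements of all these cycle types are (S_3 x S_3) : C_2 (6T13) of order 72, S_6 (6T16) of order 720; the others are excluded. The observed types are precisely the cycle types that occur in (S_3 x S_3) : C_2 (6T13) (apart from the identity). Each of the other remaining candidates has further cycle types, and by the Chebotarev density theorem the matching factorization patterns would occur for a proportion of primes equal to their share of the group: S_6 (6T16) additionally contains elements of type 5+1, 4+1+1 (234 of its 720 elements, about 32% of primes). None of the 28 primes tested shows any such pattern (for each of these groups the chance of that is below 10^-4), which rules them out. Hence G = (S_3 x S_3) : C_2 (6T13), of order 72.

6T13: (S_3 x S_3) : C_2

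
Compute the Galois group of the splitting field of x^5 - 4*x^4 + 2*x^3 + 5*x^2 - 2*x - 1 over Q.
The polynomial f is an irreducible quintic over Q, so G = Gal(f/Q) is a transitive subgroup of S_5: one of C_5 (5T1, order 5), D_5 (5T2, order 10), F_20 (5T3, order 20), A_5 (5T4, order 60) or S_5 (5T5, order 120). The discriminant of f is 14641 = 121^2, a perfect square, so G is contained in A_5. The transitive groups of degree 5 contained in A_5 are: C_5 (5T1, order 5), D_5 (5T2, order 10), A_5 (5T4, order 60). By Dedekind's theorem, for a prime p not dividing disc(f) the degrees of the irreducible factors of f mod p form the cycle type of an element of G. Factoring f modulo the 14 such primes p <= 47 (skipping 11, which divides the discriminant), each new pattern first appears at: mod 2: f = (x^5 + x^2 + 1), pattern 5; mod 23: f = (x + 8)(x + 11)(x + 12)(x + 16)(x + 18), pattern 1+1+1+1+1. No other pattern occurs in this range, so the set of observed cycle types is {5, 1+1+1+1+1}. The candidates containing elements of all these cycle types are C_5 (5T1) of order 5, D_5 (5T2) of order 10, A_5 (5T4) of order 60; the others are excluded. The observed types are precisely the cycle types that occur in C_5 (5T1). Each of the other remaining candidates has further cycle types, and by the Chebotarev density theorem the matching factorization patterns would occur for a proportion of primes equal to their share of the group: D_5 (5T2) additionally contains elements of type 2+2+1 (5 of its 10 elements, about 50% of primes); A_5 (5T4) additionally contains elements of type 3+1+1, 2+2+1 (35 of its 60 elements, about 58% of primes). None of the 14 primes tested shows any such pattern (for each of these groups the chance of that is below 10^-4), which rules them out. Hence G = C_5 (5T1), of order 5.

C_5, the cyclic group of order 5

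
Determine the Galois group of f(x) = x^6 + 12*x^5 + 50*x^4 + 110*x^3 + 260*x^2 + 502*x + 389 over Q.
(C_3 x C_3) : C_4, the transitive group 6T10 of order 36

The polynomial f is an irreducible sextic over Q, so G = Gal(f/Q) is one of the 16 transitive subgroups 6T1, ..., 6T16 of S_6. The discriminant of f is 38875225000000 = 6235000^2, a perfect square, so G is contained in A_6. The transitive groups of degree 6 contained in A_6 are: A_4 (6T4, order 12), S_4 (6T7, order 24), (C_3 x C_3) : C_4 (6T10, order 36), PSL(2,5) (6T12, order 60), A_6 (6T15, order 360). By Dedekind's theorem, for a prime p not dividing disc(f) the degrees of the irreducible factors of f mod p form the cycle type of an element of G. Factoring f modulo the 19 such primes p <= 83 (skipping 2, 5, 29, 43, which divide the discriminant), each new pattern first appears at: mod 3: f = (x^2 + 2x + 2)(x^4 + x^3 + x^2 + x + 1), pattern 4+2; mod 11: f = (x^3 + 2x^2 + 8x + 3)(x^3 + 10x^2 + 5), pattern 3+3; mod 19: f = (x + 1)(x + 6)(x^2 + 10x + 4)(x^2 + 14x + 17), pattern 2+2+1+1; mod 61: f = (x + 21)(x + 39)(x + 42)(x^3 + 32x^2 + 35x + 47), pattern 3+1+1+1. No other pattern occurs in this range, so the set of observed cycle types is {4+2, 3+3, 2+2+1+1, 3+1+1+1}. The candidates containing elements of all these cycle types are (C_3 x C_3) : C_4 (6T10) of order 36, A_6 (6T15) of order 360; the others are excluded. The observed types are precisely the cycle types that occur in (C_3 x C_3) : C_4 (6T10) (apart from the identity). Each of the other remaining candidates has further cycle types, and by the Chebotarev density theorem the matching factorization patterns would occur for a proportion of primes equal to their share of the group: A_6 (6T15) additionally contains elements of type 5+1 (144 of its 360 elements, about 40% of primes). None of the 19 primes tested shows any such pattern (for each of these groups the chance of that is below 10^-4), which rules them out. Hence G = (C_3 x C_3) : C_4 (6T10), of order 36.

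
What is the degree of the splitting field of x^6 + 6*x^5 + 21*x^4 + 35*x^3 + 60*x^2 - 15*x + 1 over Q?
The degree of the splitting field over Q equals the order of the Galois group, so first determine the group. The polynomial f is an irreducible sextic over Q, so G = Gal(f/Q) is one of the 16 transitive subgroups 6T1, ..., 6T16 of S_6. The discriminant of f is -1691782213203, which is not a perfect square, so G is not contained in A_6. The transitive groups of degree 6 not contained in A_6 are: C_6 (6T1, order 6), S_3 (6T2, order 6), D_6 (6T3, order 12), C_3 x S_3 (6T5, order 18), A_4 x C_2 (6T6, order 24), S_4 (6T8, order 24), S_3 x S_3 (6T9, order 36), S_4 x C_2 (6T11, order 48), (S_3 x S_3) : C_2 (6T13, order 72), PGL(2,5) (6T14, order 120), S_6 (6T16, order 720). By Dedekind's theorem, for a prime p not dividing disc(f) the degrees of the irreducible factors of f mod p form the cycle type of an element of G. Factoring f modulo the 37 such primes p <= 173 (skipping 3, 73, 127, which divide the discriminant), each new pattern first appears at: mod 2: f = (x^6 + x^4 + x^3 + x + 1), pattern 6; mod 7: f = (x^3 + 3x^2 + 4)(x^3 + 3x^2 + 5x + 2), pattern 3+3; mod 17: f = (x^2 + 3x + 1)(x^2 + 8x + 4)(x^2 + 12x + 13), pattern 2+2+2; mod 19: f = (x + 1)(x + 4)(x + 5)(x + 6)(x + 11)(x + 17), pattern 1+1+1+1+1+1. No other pattern occurs in this range, so the set of observed cycle types is {6, 3+3, 2+2+2, 1+1+1+1+1+1}. The candidates containing elements of all these cycle types are C_6 (6T1) of order 6, D_6 (6T3) of order 12, C_3 x S_3 (6T5) of order 18, A_4 x C_2 (6T6) of order 24, S_3 x S_3 (6T9) of order 36, S_4 x C_2 (6T11) of order 48, (S_3 x S_3) : C_2 (6T13) of order 72, PGL(2,5) (6T14) of order 120, S_6 (6T16) of order 720; the others are excluded. The observed types are precisely the cycle types that occur in C_6 (6T1). Each of the other remaining candidates has further cycle types, and by the Chebotarev density theorem the matching factorization patterns would occur for a proportion of primes equal to their share of the group: D_6 (6T3) additionally contains elements of type 2+2+1+1 (3 of its 12 elements, about 25% of primes); C_3 x S_3 (6T5) additionally contains elements of type 3+1+1+1 (4 of its 18 elements, about 22% of primes); A_4 x C_2 (6T6) additionally contains elements of type 2+2+1+1, 2+1+1+1+1 (6 of its 24 elements, about 25% of primes); S_3 x S_3 (6T9) additionally contains elements of type 3+1+1+1, 2+2+1+1 (13 of its 36 elements, about 36% of primes); S_4 x C_2 (6T11) additionally contains elements of type 4+2, 4+1+1, 2+2+1+1, 2+1+1+1+1 (24 of its 48 elements, about 50% of primes); (S_3 x S_3) : C_2 (6T13) additionally contains elements of type 4+2, 3+2+1, 3+1+1+1, 2+2+1+1, 2+1+1+1+1 (49 of its 72 elements, about 68% of primes); PGL(2,5) (6T14) additionally contains elements of type 5+1, 4+1+1, 2+2+1+1 (69 of its 120 elements, about 58% of primes); S_6 (6T16) additionally contains elements of type 5+1, 4+2, 4+1+1, 3+2+1, 3+1+1+1, 2+2+1+1, 2+1+1+1+1 (544 of its 720 elements, about 76% of primes). None of the 37 primes tested shows any such pattern (for each of these groups the chance of that is below 10^-4), which rules them out. Hence G = C_6 (6T1), of order 6. The Galois group C_6 (6T1) has order 6, so the splitting field has degree 6 over Q.

6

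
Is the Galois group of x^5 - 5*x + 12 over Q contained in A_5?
Yes

The polynomial is irreducible of degree 5 over Q. Its discriminant is 64000000 = 8000^2, a perfect square. A Galois group lies in the alternating group exactly when the discriminant is a square in Q, so the Galois group (D_5) is contained in A_5.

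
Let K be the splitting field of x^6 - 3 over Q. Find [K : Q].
The degree of the splitting field over Q equals the order of the Galois group, so first determine the group. The polynomial f is an irreducible sextic over Q, so G = Gal(f/Q) is one of the 16 transitive subgroups 6T1, ..., 6T16 of S_6. The discriminant of f is 11337408, which is not a perfect square, so G is not contained in A_6. The transitive groups of degree 6 not contained in A_6 are: C_6 (6T1, order 6), S_3 (6T2, order 6), D_6 (6T3, order 12), C_3 x S_3 (6T5, order 18), A_4 x C_2 (6T6, order 24), S_4 (6T8, order 24), S_3 x S_3 (6T9, order 36), S_4 x C_2 (6T11, order 48), (S_3 x S_3) : C_2 (6T13, order 72), PGL(2,5) (6T14, order 120), S_6 (6T16, order 720). By Dedekind's theorem, for a prime p not dividing disc(f) the degrees of the irreducible factors of f mod p form the cycle type of an element of G. Factoring f modulo the 79 such primes p <= 419 (skipping 2, 3, which divide the discriminant), each new pattern first appears at: mod 5: f = (x^2 + 3)(x^2 + 2x + 3)(x^2 + 3x + 3), pattern 2+2+2; mod 7: f = (x^6 + 4), pattern 6; mod 11: f = (x + 3)(x + 8)(x^2 + 3x + 9)(x^2 + 8x + 9), pattern 2+2+1+1; mod 13: f = (x^3 + 4)(x^3 + 9), pattern 3+3; mod 61: f = (x + 2)(x + 26)(x + 28)(x + 33)(x + 35)(x + 59), pattern 1+1+1+1+1+1. No other pattern occurs in this range, so the set of observed cycle types is {2+2+2, 6, 2+2+1+1, 3+3, 1+1+1+1+1+1}. The candidates containing elements of all these cycle types are D_6 (6T3) of order 12, A_4 x C_2 (6T6) of order 24, S_3 x S_3 (6T9) of order 36, S_4 x C_2 (6T11) of order 48, (S_3 x S_3) : C_2 (6T13) of order 72, PGL(2,5) (6T14) of order 120, S_6 (6T16) of order 720; the others are excluded. The observed types are precisely the cycle types that occur in D_6 (6T3). Each of the other remaining candidates has further cycle types, and by the Chebotarev density theorem the matching factorization patterns would occur for a proportion of primes equal to their share of the group: A_4 x C_2 (6T6) additionally contains elements of type 2+1+1+1+1 (3 of its 24 elements, about 12% of primes); S_3 x S_3 (6T9) additionally contains elements of type 3+1+1+1 (4 of its 36 elements, about 11% of primes); S_4 x C_2 (6T11) additionally contains elements of type 4+2, 4+1+1, 2+1+1+1+1 (15 of its 48 elements, about 31% of primes); (S_3 x S_3) : C_2 (6T13) additionally contains elements of type 4+2, 3+2+1, 3+1+1+1, 2+1+1+1+1 (40 of its 72 elements, about 56% of primes); PGL(2,5) (6T14) additionally contains elements of type 5+1, 4+1+1 (54 of its 120 elements, about 45% of primes); S_6 (6T16) additionally contains elements of type 5+1, 4+2, 4+1+1, 3+2+1, 3+1+1+1, 2+1+1+1+1 (499 of its 720 elements, about 69% of primes). None of the 79 primes tested shows any such pattern (for each of these groups the chance of that is below 10^-4), which rules them out. Hence G = D_6 (6T3), of order 12. The Galois group D_6 (6T3) has order 12, so the splitting field has degree 12 over Q.

12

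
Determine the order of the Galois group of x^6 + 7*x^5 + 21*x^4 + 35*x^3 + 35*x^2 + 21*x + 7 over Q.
6

The degree of the splitting field over Q equals the order of the Galois group, so first determine the group. The polynomial f is an irreducible sextic over Q, so G = Gal(f/Q) is one of the 16 transitive subgroups 6T1, ..., 6T16 of S_6. The discriminant of f is -16807, which is not a perfect square, so G is not contained in A_6. The transitive groups of degree 6 not contained in A_6 are: C_6 (6T1, order 6), S_3 (6T2, order 6), D_6 (6T3, order 12), C_3 x S_3 (6T5, order 18), A_4 x C_2 (6T6, order 24), S_4 (6T8, order 24), S_3 x S_3 (6T9, order 36), S_4 x C_2 (6T11, order 48), (S_3 x S_3) : C_2 (6T13, order 72), PGL(2,5) (6T14, order 120), S_6 (6T16, order 720). By Dedekind's theorem, for a prime p not dividing disc(f) the degrees of the irreducible factors of f mod p form the cycle type of an element of G. Factoring f modulo the 37 such primes p <= 163 (skipping 7, which divides the discriminant), each new pattern first appears at: mod 2: f = (x^3 + x + 1)(x^3 + x^2 + 1), pattern 3+3; mod 3: f = (x^6 + x^5 + 2x^3 + 2x^2 + 1), pattern 6; mod 13: f = (x^2 + 5x + 5)(x^2 + 7x + 7)(x^2 + 8x + 8), pattern 2+2+2; mod 29: f = (x + 5)(x + 6)(x + 7)(x + 10)(x + 14)(x + 23), pattern 1+1+1+1+1+1. No other pattern occurs in this range, so the set of observed cycle types is {3+3, 6, 2+2+2, 1+1+1+1+1+1}. The candidates containing elements of all these cycle types are C_6 (6T1) of order 6, D_6 (6T3) of order 12, C_3 x S_3 (6T5) of order 18, A_4 x C_2 (6T6) of order 24, S_3 x S_3 (6T9) of order 36, S_4 x C_2 (6T11) of order 48, (S_3 x S_3) : C_2 (6T13) of order 72, PGL(2,5) (6T14) of order 120, S_6 (6T16) of order 720; the others are excluded. The observed types are precisely the cycle types that occur in C_6 (6T1). Each of the other remaining candidates has further cycle types, and by the Chebotarev density theorem the matching factorization patterns would occur for a proportion of primes equal to their share of the group: D_6 (6T3) additionally contains elements of type 2+2+1+1 (3 of its 12 elements, about 25% of primes); C_3 x S_3 (6T5) additionally contains elements of type 3+1+1+1 (4 of its 18 elements, about 22% of primes); A_4 x C_2 (6T6) additionally contains elements of type 2+2+1+1, 2+1+1+1+1 (6 of its 24 elements, about 25% of primes); S_3 x S_3 (6T9) additionally contains elements of type 3+1+1+1, 2+2+1+1 (13 of its 36 elements, about 36% of primes); S_4 x C_2 (6T11) additionally contains elements of type 4+2, 4+1+1, 2+2+1+1, 2+1+1+1+1 (24 of its 48 elements, about 50% of primes); (S_3 x S_3) : C_2 (6T13) additionally contains elements of type 4+2, 3+2+1, 3+1+1+1, 2+2+1+1, 2+1+1+1+1 (49 of its 72 elements, about 68% of primes); PGL(2,5) (6T14) additionally contains elements of type 5+1, 4+1+1, 2+2+1+1 (69 of its 120 elements, about 58% of primes); S_6 (6T16) additionally contains elements of type 5+1, 4+2, 4+1+1, 3+2+1, 3+1+1+1, 2+2+1+1, 2+1+1+1+1 (544 of its 720 elements, about 76% of primes). None of the 37 primes tested shows any such pattern (for each of these groups the chance of that is below 10^-4), which rules them out. Hence G = C_6 (6T1), of order 6. The Galois group C_6 (6T1) has order 6, so the splitting field has degree 6 over Q.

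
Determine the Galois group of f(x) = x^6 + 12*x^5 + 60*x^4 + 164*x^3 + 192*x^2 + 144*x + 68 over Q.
6T3: D_6

The polynomial f is an irreducible sextic over Q, so G = Gal(f/Q) is one of the 16 transitive subgroups 6T1, ..., 6T16 of S_6. The discriminant of f is 5114284084297728, which is not a perfect square, so G is not contained in A_6. The transitive groups of degree 6 not contained in A_6 are: C_6 (6T1, order 6), S_3 (6T2, order 6), D_6 (6T3, order 12), C_3 x S_3 (6T5, order 18), A_4 x C_2 (6T6, order 24), S_4 (6T8, order 24), S_3 x S_3 (6T9, order 36), S_4 x C_2 (6T11, order 48), (S_3 x S_3) : C_2 (6T13, order 72), PGL(2,5) (6T14, order 120), S_6 (6T16, order 720). By Dedekind's theorem, for a prime p not dividing disc(f) the degrees of the irreducible factors of f mod p form the cycle type of an element of G. Factoring f modulo the 79 such primes p <= 431 (skipping 2, 3, 31, 59, which divide the discriminant), each new pattern first appears at: mod 5: f = (x^2 + 3)(x^2 + 3x + 3)(x^2 + 4x + 2), pattern 2+2+2; mod 7: f = (x^3 + 6x^2 + x + 5)(x^3 + 6x^2 + 2x + 1), pattern 3+3; mod 13: f = (x^6 + 12x^5 + 8x^4 + 8x^3 + 10x^2 + x + 3), pattern 6; mod 17: f = (x)(x + 3)(x^2 + 3x + 1)(x^2 + 6x + 14), pattern 2+2+1+1; mod 127: f = (x + 16)(x + 33)(x + 35)(x + 82)(x + 105)(x + 122), pattern 1+1+1+1+1+1. No other pattern occurs in this range, so the set of observed cycle types is {2+2+2, 3+3, 6, 2+2+1+1, 1+1+1+1+1+1}. The candidates containing elements of all these cycle types are D_6 (6T3) of order 12, A_4 x C_2 (6T6) of order 24, S_3 x S_3 (6T9) of order 36, S_4 x C_2 (6T11) of order 48, (S_3 x S_3) : C_2 (6T13) of order 72, PGL(2,5) (6T14) of order 120, S_6 (6T16) of order 720; the others are excluded. The observed types are precisely the cycle types that occur in D_6 (6T3). Each of the other remaining candidates has further cycle types, and by the Chebotarev density theorem the matching factorization patterns would occur for a proportion of primes equal to their share of the group: A_4 x C_2 (6T6) additionally contains elements of type 2+1+1+1+1 (3 of its 24 elements, about 12% of primes); S_3 x S_3 (6T9) additionally contains elements of type 3+1+1+1 (4 of its 36 elements, about 11% of primes); S_4 x C_2 (6T11) additionally contains elements of type 4+2, 4+1+1, 2+1+1+1+1 (15 of its 48 elements, about 31% of primes); (S_3 x S_3) : C_2 (6T13) additionally contains elements of type 4+2, 3+2+1, 3+1+1+1, 2+1+1+1+1 (40 of its 72 elements, about 56% of primes); PGL(2,5) (6T14) additionally contains elements of type 5+1, 4+1+1 (54 of its 120 elements, about 45% of primes); S_6 (6T16) additionally contains elements of type 5+1, 4+2, 4+1+1, 3+2+1, 3+1+1+1, 2+1+1+1+1 (499 of its 720 elements, about 69% of primes). None of the 79 primes tested shows any such pattern (for each of these groups the chance of that is below 10^-4), which rules them out. Hence G = D_6 (6T3), of order 12.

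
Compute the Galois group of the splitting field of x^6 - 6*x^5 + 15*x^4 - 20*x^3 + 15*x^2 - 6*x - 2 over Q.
D_6

The polynomial f is an irreducible sextic over Q, so G = Gal(f/Q) is one of the 16 transitive subgroups 6T1, ..., 6T16 of S_6. The discriminant of f is 11337408, which is not a perfect square, so G is not contained in A_6. The transitive groups of degree 6 not contained in A_6 are: C_6 (6T1, order 6), S_3 (6T2, order 6), D_6 (6T3, order 12), C_3 x S_3 (6T5, order 18), A_4 x C_2 (6T6, order 24), S_4 (6T8, order 24), S_3 x S_3 (6T9, order 36), S_4 x C_2 (6T11, order 48), (S_3 x S_3) : C_2 (6T13, order 72), PGL(2,5) (6T14, order 120), S_6 (6T16, order 720). By Dedekind's theorem, for a prime p not dividing disc(f) the degrees of the irreducible factors of f mod p form the cycle type of an element of G. Factoring f modulo the 79 such primes p <= 419 (skipping 2, 3, which divide the discriminant), each new pattern first appears at: mod 5: f = (x^2 + 2)(x^2 + x + 1)(x^2 + 3x + 4), pattern 2+2+2; mod 7: f = (x^6 + x^5 + x^4 + x^3 + x^2 + x + 5), pattern 6; mod 11: f = (x + 2)(x + 7)(x^2 + x + 7)(x^2 + 6x + 2), pattern 2+2+1+1; mod 13: f = (x^3 + 10x^2 + 3x + 3)(x^3 + 10x^2 + 3x + 8), pattern 3+3; mod 61: f = (x + 1)(x + 25)(x + 27)(x + 32)(x + 34)(x + 58), pattern 1+1+1+1+1+1. No other pattern occurs in this range, so the set of observed cycle types is {2+2+2, 6, 2+2+1+1, 3+3, 1+1+1+1+1+1}. The candidates containing elements of all these cycle types are D_6 (6T3) of order 12, A_4 x C_2 (6T6) of order 24, S_3 x S_3 (6T9) of order 36, S_4 x C_2 (6T11) of order 48, (S_3 x S_3) : C_2 (6T13) of order 72, PGL(2,5) (6T14) of order 120, S_6 (6T16) of order 720; the others are excluded. The observed types are precisely the cycle types that occur in D_6 (6T3). Each of the other remaining candidates has further cycle types, and by the Chebotarev density theorem the matching factorization patterns would occur for a proportion of primes equal to their share of the group: A_4 x C_2 (6T6) additionally contains elements of type 2+1+1+1+1 (3 of its 24 elements, about 12% of primes); S_3 x S_3 (6T9) additionally contains elements of type 3+1+1+1 (4 of its 36 elements, about 11% of primes); S_4 x C_2 (6T11) additionally contains elements of type 4+2, 4+1+1, 2+1+1+1+1 (15 of its 48 elements, about 31% of primes); (S_3 x S_3) : C_2 (6T13) additionally contains elements of type 4+2, 3+2+1, 3+1+1+1, 2+1+1+1+1 (40 of its 72 elements, about 56% of primes); PGL(2,5) (6T14) additionally contains elements of type 5+1, 4+1+1 (54 of its 120 elements, about 45% of primes); S_6 (6T16) additionally contains elements of type 5+1, 4+2, 4+1+1, 3+2+1, 3+1+1+1, 2+1+1+1+1 (499 of its 720 elements, about 69% of primes). None of the 79 primes tested shows any such pattern (for each of these groups the chance of that is below 10^-4), which rules them out. Hence G = D_6 (6T3), of order 12.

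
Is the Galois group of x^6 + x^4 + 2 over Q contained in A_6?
No

The polynomial is irreducible of degree 6 over Q. Its discriminant is -1722368, which is not a perfect square. A Galois group lies in the alternating group exactly when the discriminant is a square in Q, so the Galois group (S_4 x C_2) is not contained in A_6.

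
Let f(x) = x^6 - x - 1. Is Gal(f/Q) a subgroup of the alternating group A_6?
No

The polynomial is irreducible of degree 6 over Q. Its discriminant is 49781, which is not a perfect square. A Galois group lies in the alternating group exactly when the discriminant is a square in Q, so the Galois group (S_6) is not contained in A_6.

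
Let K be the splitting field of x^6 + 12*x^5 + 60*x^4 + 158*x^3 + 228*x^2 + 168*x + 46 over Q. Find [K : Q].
36

The degree of the splitting field over Q equals the order of the Galois group, so first determine the group. The polynomial f is an irreducible sextic over Q, so G = Gal(f/Q) is one of the 16 transitive subgroups 6T1, ..., 6T16 of S_6. The discriminant of f is 5038848, which is not a perfect square, so G is not contained in A_6. The transitive groups of degree 6 not contained in A_6 are: C_6 (6T1, order 6), S_3 (6T2, order 6), D_6 (6T3, order 12), C_3 x S_3 (6T5, order 18), A_4 x C_2 (6T6, order 24), S_4 (6T8, order 24), S_3 x S_3 (6T9, order 36), S_4 x C_2 (6T11, order 48), (S_3 x S_3) : C_2 (6T13, order 72), PGL(2,5) (6T14, order 120), S_6 (6T16, order 720). By Dedekind's theorem, for a prime p not dividing disc(f) the degrees of the irreducible factors of f mod p form the cycle type of an element of G. Factoring f modulo the 23 such primes p <= 97 (skipping 2, 3, which divide the discriminant), each new pattern first appears at: mod 5: f = (x^6 + 2x^5 + 3x^3 + 3x^2 + 3x + 1), pattern 6; mod 11: f = (x + 5)(x + 7)(x^2 + x + 7)(x^2 + 10x + 8), pattern 2+2+1+1; mod 13: f = (x + 4)(x + 7)(x + 8)(x^3 + 6x^2 + 12x + 11), pattern 3+1+1+1; mod 31: f = (x^2 + 12x + 13)(x^2 + 13x + 2)(x^2 + 18x + 28), pattern 2+2+2; mod 97: f = (x^3 + 6x^2 + 12x + 17)(x^3 + 6x^2 + 12x + 94), pattern 3+3. No other pattern occurs in this range, so the set of observed cycle types is {6, 2+2+1+1, 3+1+1+1, 2+2+2, 3+3}. The candidates containing elements of all these cycle types are S_3 x S_3 (6T9) of order 36, (S_3 x S_3) : C_2 (6T13) of order 72, S_6 (6T16) of order 720; the others are excluded. The observed types are precisely the cycle types that occur in S_3 x S_3 (6T9) (apart from the identity). Each of the other remaining candidates has further cycle types, and by the Chebotarev density theorem the matching factorization patterns would occur for a proportion of primes equal to their share of the group: (S_3 x S_3) : C_2 (6T13) additionally contains elements of type 4+2, 3+2+1, 2+1+1+1+1 (36 of its 72 elements, about 50% of primes); S_6 (6T16) additionally contains elements of type 5+1, 4+2, 4+1+1, 3+2+1, 2+1+1+1+1 (459 of its 720 elements, about 64% of primes). None of the 23 primes tested shows any such pattern (for each of these groups the chance of that is below 10^-4), which rules them out. Hence G = S_3 x S_3 (6T9), of order 36. The Galois group S_3 x S_3 (6T9) has order 36, so the splitting field has degree 36 over Q.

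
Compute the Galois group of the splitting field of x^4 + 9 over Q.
The polynomial is an irreducible quartic over Q and its discriminant is 186624 = 432^2, a perfect square, so the Galois group is contained in A_4. The resolvent cubic y^3 - 36*y splits completely over Q, which gives the Klein four-group V_4.

V_4 (also written V4)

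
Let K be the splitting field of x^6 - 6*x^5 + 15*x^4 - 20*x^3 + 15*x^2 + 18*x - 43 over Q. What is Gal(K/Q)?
The polynomial f is an irreducible sextic over Q, so G = Gal(f/Q) is one of the 16 transitive subgroups 6T1, ..., 6T16 of S_6. The discriminant of f is 746496000000 = 864000^2, a perfect square, so G is contained in A_6. The transitive groups of degree 6 contained in A_6 are: A_4 (6T4, order 12), S_4 (6T7, order 24), (C_3 x C_3) : C_4 (6T10, order 36), PSL(2,5) (6T12, order 60), A_6 (6T15, order 360). By Dedekind's theorem, for a prime p not dividing disc(f) the degrees of the irreducible factors of f mod p form the cycle type of an element of G. Factoring f modulo the 6 such primes p <= 23 (skipping 2, 3, 5, which divide the discriminant), each new pattern first appears at: mod 7: f = (x + 2)(x^5 + 6x^4 + 3x^3 + 2x^2 + 4x + 3), pattern 5+1; mod 23: f = (x + 6)(x + 11)(x + 20)(x^3 + 3x^2 + 4x + 8), pattern 3+1+1+1. No other pattern occurs in this range, so the set of observed cycle types is {5+1, 3+1+1+1}. Among the candidates above, the only group containing elements of all these cycle types is A_6 (6T15) — each of A_4 (6T4), S_4 (6T7), (C_3 x C_3) : C_4 (6T10), PSL(2,5) (6T12) lacks at least one of them. Hence G = A_6 (6T15), of order 360.

A_6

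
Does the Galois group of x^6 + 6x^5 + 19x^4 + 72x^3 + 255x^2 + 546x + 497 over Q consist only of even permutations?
No

The polynomial is irreducible of degree 6 over Q. Its discriminant is -64225280000, which is not a perfect square. A Galois group lies in the alternating group exactly when the discriminant is a square in Q, so the Galois group (S_4 x C_2) is not contained in A_6.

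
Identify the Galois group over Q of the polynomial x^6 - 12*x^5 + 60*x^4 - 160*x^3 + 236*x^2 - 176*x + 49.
The polynomial f is an irreducible sextic over Q, so G = Gal(f/Q) is one of the 16 transitive subgroups 6T1, ..., 6T16 of S_6. The discriminant of f is -3356224, which is not a perfect square, so G is not contained in A_6. The transitive groups of degree 6 not contained in A_6 are: C_6 (6T1, order 6), S_3 (6T2, order 6), D_6 (6T3, order 12), C_3 x S_3 (6T5, order 18), A_4 x C_2 (6T6, order 24), S_4 (6T8, order 24), S_3 x S_3 (6T9, order 36), S_4 x C_2 (6T11, order 48), (S_3 x S_3) : C_2 (6T13, order 72), PGL(2,5) (6T14, order 120), S_6 (6T16, order 720). By Dedekind's theorem, for a prime p not dividing disc(f) the degrees of the irreducible factors of f mod p form the cycle type of an element of G. Factoring f modulo the 67 such primes p <= 347 (skipping 2, 229, which divide the discriminant), each new pattern first appears at: mod 3: f = (x^6 + 2x^3 + 2x^2 + x + 1), pattern 6; mod 5: f = (x^3 + x^2 + x + 3)(x^3 + 2x^2 + 2x + 3), pattern 3+3; mod 7: f = (x)(x + 3)(x^4 + 6x^3 + x + 2), pattern 4+1+1; mod 13: f = (x^2 + 9x + 9)(x^4 + 5x^3 + 6x^2 + x + 4), pattern 4+2; mod 23: f = (x^2 + x + 12)(x^2 + 14x + 9)(x^2 + 19x + 16), pattern 2+2+2; mod 29: f = (x + 8)(x + 17)(x^2 + 24x + 13)(x^2 + 26x + 9), pattern 2+2+1+1; mod 193: f = (x + 4)(x + 42)(x + 92)(x + 97)(x + 147)(x + 185), pattern 1+1+1+1+1+1; mod 347: f = (x + 1)(x + 149)(x + 194)(x + 342)(x^2 + 343x + 259), pattern 2+1+1+1+1. No other pattern occurs in this range, so the set of observed cycle types is {6, 3+3, 4+1+1, 4+2, 2+2+2, 2+2+1+1, 1+1+1+1+1+1, 2+1+1+1+1}. The candidates containing elements of all these cycle types are S_4 x C_2 (6T11) of order 48, S_6 (6T16) of order 720; the others are excluded. The observed types are precisely the cycle types that occur in S_4 x C_2 (6T11). Each of the other remaining candidates has further cycle types, and by the Chebotarev density theorem the matching factorization patterns would occur for a proportion of primes equal to their share of the group: S_6 (6T16) additionally contains elements of type 5+1, 3+2+1, 3+1+1+1 (304 of its 720 elements, about 42% of primes). None of the 67 primes tested shows any such pattern (for each of these groups the chance of that is below 10^-4), which rules them out. Hence G = S_4 x C_2 (6T11), of order 48.

S_4 x C_2 (also written S4xC2)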